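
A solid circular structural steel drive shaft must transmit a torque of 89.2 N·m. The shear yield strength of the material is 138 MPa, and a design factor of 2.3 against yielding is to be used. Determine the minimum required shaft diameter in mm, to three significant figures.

Allowable shear stress τ_allow = 138/2.3 = 60.00 MPa.
For a solid shaft τ = 16T/(πd³), so d³ = 16T/(π τ_allow) = 16×89200/(π×60.00) = 7572 mm³.
d = (7572)^(1/3) = 19.64 mm.

d = 19.6 mm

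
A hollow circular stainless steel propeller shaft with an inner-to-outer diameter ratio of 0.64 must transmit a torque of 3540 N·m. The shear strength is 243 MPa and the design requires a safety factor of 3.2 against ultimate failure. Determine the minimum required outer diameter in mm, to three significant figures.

τ_allow = 243/3.2 = 75.94 MPa.
For a hollow shaft τ = 16T/[πd_o³(1−k⁴)] with k = 0.64, so 1−k⁴ = 0.8322.
d_o³ = 16T/[π τ_allow (1−k⁴)] = 16×3540000/(π×75.94×0.8322) = 285300 mm³.
d_o = 65.83 mm.

d_o = 65.8 mm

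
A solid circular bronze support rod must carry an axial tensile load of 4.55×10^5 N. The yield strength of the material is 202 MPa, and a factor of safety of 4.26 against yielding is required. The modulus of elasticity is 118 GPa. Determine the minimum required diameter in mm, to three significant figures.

d = 111 mm

Allowable stress σ_allow = 202/4.26 = 47.42 MPa.
Required area A = F/σ_allow = 455000/47.42 = 9596 mm².
A = πd²/4 → d = √(4A/π) = 110.5 mm.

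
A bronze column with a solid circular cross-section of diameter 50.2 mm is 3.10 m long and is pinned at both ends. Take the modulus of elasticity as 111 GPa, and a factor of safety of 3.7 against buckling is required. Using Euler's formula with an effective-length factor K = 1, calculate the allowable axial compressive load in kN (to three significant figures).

I = πd⁴/64 = π×50.2⁴/64 = 311700 mm⁴.
Effective length L_e = KL = 1×3.10 m = 3100 mm.
Euler critical load P_cr = π²EI/L_e² = π²×111000×311700/3100² = 35540 N.
P_allow = P_cr/n = 35540/3.7 = 9605 N.

P_allow = 9.60 kN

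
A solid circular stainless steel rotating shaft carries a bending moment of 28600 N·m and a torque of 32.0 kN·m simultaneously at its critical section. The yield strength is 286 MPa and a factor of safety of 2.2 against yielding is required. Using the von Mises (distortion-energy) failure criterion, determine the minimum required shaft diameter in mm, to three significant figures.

d = 146 mm

σ_allow = σ_y/n = 286/2.2 = 130.0 MPa.
For a solid shaft σ_b = 32M/(πd³) and τ = 16T/(πd³), so the von Mises stress is σ' = (16/πd³)·√(4M²+3T²).
√(4M²+3T²) = √(4×(2.860×10^7)² + 3×(3.200×10^7)²) = 7.965×10^7 N·mm.
d³ = 16×7.965×10^7/(π×130.0) = 3.120×10^6 mm³.
d = 146.1 mm.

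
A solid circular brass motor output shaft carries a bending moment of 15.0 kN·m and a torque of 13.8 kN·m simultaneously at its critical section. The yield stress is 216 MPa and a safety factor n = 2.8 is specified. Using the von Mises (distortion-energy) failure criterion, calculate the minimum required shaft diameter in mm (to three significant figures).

σ_allow = σ_y/n = 216/2.8 = 77.14 MPa.
For a solid shaft σ_b = 32M/(πd³) and τ = 16T/(πd³), so the von Mises stress is σ' = (16/πd³)·√(4M²+3T²).
√(4M²+3T²) = √(4×(1.500×10^7)² + 3×(1.380×10^7)²) = 3.836×10^7 N·mm.
d³ = 16×3.836×10^7/(π×77.14) = 2.532×10^6 mm³.
d = 136.3 mm.

d = 136 mm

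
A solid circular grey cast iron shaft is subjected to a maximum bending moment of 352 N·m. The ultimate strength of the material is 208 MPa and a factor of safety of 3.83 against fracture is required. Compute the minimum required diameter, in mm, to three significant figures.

d = 40.4 mm

σ_allow = 208/3.83 = 54.31 MPa.
For a solid circular section σ = 32M/(πd³), so d³ = 32M/(π σ_allow) = 32×352000/(π×54.31) = 66020 mm³.
d = 40.42 mm.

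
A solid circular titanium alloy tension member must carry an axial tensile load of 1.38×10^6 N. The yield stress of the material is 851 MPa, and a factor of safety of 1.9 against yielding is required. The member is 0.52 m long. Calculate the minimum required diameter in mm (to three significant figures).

d = 62.6 mm

Allowable stress σ_allow = 851/1.9 = 447.9 MPa.
Required area A = F/σ_allow = 1380000/447.9 = 3081 mm².
A = πd²/4 → d = √(4A/π) = 62.63 mm.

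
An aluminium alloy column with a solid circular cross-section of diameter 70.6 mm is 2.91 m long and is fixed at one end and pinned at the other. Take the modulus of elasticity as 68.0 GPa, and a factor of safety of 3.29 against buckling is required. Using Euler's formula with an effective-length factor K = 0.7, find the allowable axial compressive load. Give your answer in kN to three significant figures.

P_allow = 60.0 kN

I = πd⁴/64 = π×70.6⁴/64 = 1.220×10^6 mm⁴.
Effective length L_e = KL = 0.7×2.91 m = 2037 mm.
Euler critical load P_cr = π²EI/L_e² = π²×68000×1.220×10^6/2037² = 197200 N.
P_allow = P_cr/n = 197200/3.29 = 59950 N.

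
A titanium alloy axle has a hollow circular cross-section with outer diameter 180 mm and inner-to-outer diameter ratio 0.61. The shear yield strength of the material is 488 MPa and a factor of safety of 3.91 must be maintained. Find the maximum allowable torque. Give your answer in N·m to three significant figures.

τ_allow = 488/3.91 = 124.8 MPa.
For a hollow shaft T_allow = τ_allow·πd_o³(1−k⁴)/16 with 1−k⁴ = 0.8615, so πd_o³(1−k⁴)/16 = 986600 mm³.
T_allow = 124.8×986600 = 1.231×10^8 N·mm = 123100 N·m.

T_allow = 1.23×10^5 N·m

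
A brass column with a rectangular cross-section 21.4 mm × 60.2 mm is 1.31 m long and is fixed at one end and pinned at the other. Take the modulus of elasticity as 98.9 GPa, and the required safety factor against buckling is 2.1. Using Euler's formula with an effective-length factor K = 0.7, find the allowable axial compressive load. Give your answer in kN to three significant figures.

P_allow = 27.2 kN

Buckling occurs about the weak axis: I_min = h·b³/12 = 60.2×21.4³/12 = 49170 mm⁴ (b = 21.4 mm is the smaller dimension).
Effective length L_e = KL = 0.7×1.31 m = 917.0 mm.
Euler critical load P_cr = π²EI/L_e² = π²×98900×49170/917.0² = 57070 N.
P_allow = P_cr/n = 57070/2.1 = 27180 N.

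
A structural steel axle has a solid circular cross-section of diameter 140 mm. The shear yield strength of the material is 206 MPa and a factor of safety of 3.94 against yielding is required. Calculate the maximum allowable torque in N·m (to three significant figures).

τ_allow = 206/3.94 = 52.28 MPa.
For a solid shaft T_allow = τ_allow·πd³/16; πd³/16 = π×140³/16 = 538800 mm³.
T_allow = 52.28×538800 = 2.817×10^7 N·mm = 28170 N·m.

T_allow = 28200 N·m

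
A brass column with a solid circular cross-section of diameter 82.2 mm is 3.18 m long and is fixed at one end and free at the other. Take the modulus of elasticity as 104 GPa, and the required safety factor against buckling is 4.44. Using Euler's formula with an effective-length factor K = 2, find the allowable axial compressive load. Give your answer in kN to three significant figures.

P_allow = 12.8 kN

I = πd⁴/64 = π×82.2⁴/64 = 2.241×10^6 mm⁴.
Effective length L_e = KL = 2×3.18 m = 6360 mm.
Euler critical load P_cr = π²EI/L_e² = π²×104000×2.241×10^6/6360² = 56870 N.
P_allow = P_cr/n = 56870/4.44 = 12810 N.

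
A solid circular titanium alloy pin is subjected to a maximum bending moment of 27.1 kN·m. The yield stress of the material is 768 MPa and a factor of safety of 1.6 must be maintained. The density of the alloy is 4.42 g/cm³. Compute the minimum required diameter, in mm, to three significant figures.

d = 83.2 mm

σ_allow = 768/1.6 = 480.0 MPa.
For a solid circular section σ = 32M/(πd³), so d³ = 32M/(π σ_allow) = 32×2.7100×10^7/(π×480.0) = 575100 mm³.
d = 83.16 mm.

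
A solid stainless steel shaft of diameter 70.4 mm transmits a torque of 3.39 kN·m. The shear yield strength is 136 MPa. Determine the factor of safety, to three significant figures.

τ = 16T/(πd³) = 16×3390000/(π×70.4³) = 49.48 MPa.
n = τ_limit/τ = 136/49.48 = 2.748.

n = 2.75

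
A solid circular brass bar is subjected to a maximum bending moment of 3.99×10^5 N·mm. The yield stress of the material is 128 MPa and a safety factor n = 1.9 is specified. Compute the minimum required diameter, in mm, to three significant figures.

σ_allow = 128/1.9 = 67.37 MPa.
For a solid circular section σ = 32M/(πd³), so d³ = 32M/(π σ_allow) = 32×399000/(π×67.37) = 60330 mm³.
d = 39.22 mm.

d = 39.2 mm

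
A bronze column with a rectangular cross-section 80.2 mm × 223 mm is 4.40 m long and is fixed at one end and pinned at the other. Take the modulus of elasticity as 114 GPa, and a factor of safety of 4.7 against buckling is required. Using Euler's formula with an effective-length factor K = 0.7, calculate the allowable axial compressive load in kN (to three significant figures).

P_allow = 242 kN

Buckling occurs about the weak axis: I_min = h·b³/12 = 223×80.2³/12 = 9.586×10^6 mm⁴ (b = 80.2 mm is the smaller dimension).
Effective length L_e = KL = 0.7×4.40 m = 3080 mm.
Euler critical load P_cr = π²EI/L_e² = π²×114000×9.586×10^6/3080² = 1.137×10^6 N.
P_allow = P_cr/n = 1.137×10^6/4.7 = 241900 N.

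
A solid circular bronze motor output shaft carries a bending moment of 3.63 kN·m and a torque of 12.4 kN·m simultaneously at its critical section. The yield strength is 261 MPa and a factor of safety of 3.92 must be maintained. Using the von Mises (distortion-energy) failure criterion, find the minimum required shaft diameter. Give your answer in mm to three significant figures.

σ_allow = σ_y/n = 261/3.92 = 66.58 MPa.
For a solid shaft σ_b = 32M/(πd³) and τ = 16T/(πd³), so the von Mises stress is σ' = (16/πd³)·√(4M²+3T²).
√(4M²+3T²) = √(4×(3.630×10^6)² + 3×(1.240×10^7)²) = 2.267×10^7 N·mm.
d³ = 16×2.267×10^7/(π×66.58) = 1.734×10^6 mm³.
d = 120.1 mm.

d = 120 mm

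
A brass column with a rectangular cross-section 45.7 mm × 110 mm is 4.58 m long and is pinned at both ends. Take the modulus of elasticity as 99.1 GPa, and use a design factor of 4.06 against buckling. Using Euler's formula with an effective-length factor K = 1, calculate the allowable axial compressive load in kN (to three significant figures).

P_allow = 10.0 kN

Buckling occurs about the weak axis: I_min = h·b³/12 = 110×45.7³/12 = 874900 mm⁴ (b = 45.7 mm is the smaller dimension).
Effective length L_e = KL = 1×4.58 m = 4580 mm.
Euler critical load P_cr = π²EI/L_e² = π²×99100×874900/4580² = 40790 N.
P_allow = P_cr/n = 40790/4.06 = 10050 N.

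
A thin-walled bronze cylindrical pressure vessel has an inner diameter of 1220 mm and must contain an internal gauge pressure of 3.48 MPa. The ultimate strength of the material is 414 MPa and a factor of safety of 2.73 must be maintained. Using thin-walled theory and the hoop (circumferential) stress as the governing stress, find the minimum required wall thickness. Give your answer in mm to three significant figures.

σ_allow = 414/2.73 = 151.6 MPa.
Hoop stress σ_h = pD/(2t), so t = pD/(2σ_allow) = 3.48×1220/(2×151.6) = 14.00 mm.

t = 14.0 mm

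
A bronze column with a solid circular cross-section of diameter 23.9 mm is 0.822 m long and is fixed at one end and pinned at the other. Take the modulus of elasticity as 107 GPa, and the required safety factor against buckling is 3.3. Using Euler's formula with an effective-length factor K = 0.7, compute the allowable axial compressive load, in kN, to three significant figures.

P_allow = 15.5 kN

I = πd⁴/64 = π×23.9⁴/64 = 16020 mm⁴.
Effective length L_e = KL = 0.7×0.822 m = 575.4 mm.
Euler critical load P_cr = π²EI/L_e² = π²×107000×16020/575.4² = 51090 N.
P_allow = P_cr/n = 51090/3.3 = 15480 N.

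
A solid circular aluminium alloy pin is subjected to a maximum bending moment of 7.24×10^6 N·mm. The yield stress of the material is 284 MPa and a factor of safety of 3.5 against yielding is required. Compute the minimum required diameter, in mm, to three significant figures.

d = 96.9 mm

σ_allow = 284/3.5 = 81.14 MPa.
For a solid circular section σ = 32M/(πd³), so d³ = 32M/(π σ_allow) = 32×7240000/(π×81.14) = 908800 mm³.
d = 96.86 mm.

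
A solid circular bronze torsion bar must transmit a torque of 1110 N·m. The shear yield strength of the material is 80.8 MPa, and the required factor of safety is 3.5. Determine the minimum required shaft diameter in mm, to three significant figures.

d = 62.6 mm

Allowable shear stress τ_allow = 80.8/3.5 = 23.09 MPa.
For a solid shaft τ = 16T/(πd³), so d³ = 16T/(π τ_allow) = 16×1110000/(π×23.09) = 244900 mm³.
d = (244900)^(1/3) = 62.56 mm.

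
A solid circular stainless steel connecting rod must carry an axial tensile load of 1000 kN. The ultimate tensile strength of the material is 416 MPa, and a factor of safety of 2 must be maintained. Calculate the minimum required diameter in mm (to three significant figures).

Allowable stress σ_allow = 416/2 = 208.0 MPa.
Required area A = F/σ_allow = 1000000/208.0 = 4808 mm².
A = πd²/4 → d = √(4A/π) = 78.24 mm.

d = 78.2 mm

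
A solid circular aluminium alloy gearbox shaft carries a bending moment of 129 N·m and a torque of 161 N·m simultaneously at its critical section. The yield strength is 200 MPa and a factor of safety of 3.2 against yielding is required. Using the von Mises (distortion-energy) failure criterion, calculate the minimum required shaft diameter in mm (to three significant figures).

σ_allow = σ_y/n = 200/3.2 = 62.50 MPa.
For a solid shaft σ_b = 32M/(πd³) and τ = 16T/(πd³), so the von Mises stress is σ' = (16/πd³)·√(4M²+3T²).
√(4M²+3T²) = √(4×(129000)² + 3×(161000)²) = 379900 N·mm.
d³ = 16×379900/(π×62.50) = 30960 mm³.
d = 31.40 mm.

d = 31.4 mm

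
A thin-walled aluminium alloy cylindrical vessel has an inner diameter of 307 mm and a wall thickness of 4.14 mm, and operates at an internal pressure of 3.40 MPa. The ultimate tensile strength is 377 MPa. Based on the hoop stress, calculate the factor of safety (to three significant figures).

σ_h = pD/(2t) = 3.40×307/(2×4.14) = 126.1 MPa.
n = 377/126.1 = 2.991.

n = 2.99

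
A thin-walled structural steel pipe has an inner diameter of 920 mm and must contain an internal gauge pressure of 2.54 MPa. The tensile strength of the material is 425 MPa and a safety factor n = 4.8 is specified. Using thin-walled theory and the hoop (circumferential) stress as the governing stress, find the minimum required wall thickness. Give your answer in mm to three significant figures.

σ_allow = 425/4.8 = 88.54 MPa.
Hoop stress σ_h = pD/(2t), so t = pD/(2σ_allow) = 2.54×920/(2×88.54) = 13.20 mm.

t = 13.2 mm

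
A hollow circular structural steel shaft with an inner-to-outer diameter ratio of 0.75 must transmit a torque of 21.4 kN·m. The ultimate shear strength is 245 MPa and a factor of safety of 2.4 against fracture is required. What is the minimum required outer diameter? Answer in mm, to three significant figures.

d_o = 116 mm

τ_allow = 245/2.4 = 102.1 MPa.
For a hollow shaft τ = 16T/[πd_o³(1−k⁴)] with k = 0.75, so 1−k⁴ = 0.6836.
d_o³ = 16T/[π τ_allow (1−k⁴)] = 16×2.1400×10^7/(π×102.1×0.6836) = 1.562×10^6 mm³.
d_o = 116.0 mm.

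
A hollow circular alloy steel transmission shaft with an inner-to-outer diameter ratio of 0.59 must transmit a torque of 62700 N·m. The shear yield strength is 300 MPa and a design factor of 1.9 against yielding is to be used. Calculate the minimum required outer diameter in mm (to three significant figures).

d_o = 132 mm

τ_allow = 300/1.9 = 157.9 MPa.
For a hollow shaft τ = 16T/[πd_o³(1−k⁴)] with k = 0.59, so 1−k⁴ = 0.8788.
d_o³ = 16T/[π τ_allow (1−k⁴)] = 16×6.2700×10^7/(π×157.9×0.8788) = 2.301×10^6 mm³.
d_o = 132.0 mm.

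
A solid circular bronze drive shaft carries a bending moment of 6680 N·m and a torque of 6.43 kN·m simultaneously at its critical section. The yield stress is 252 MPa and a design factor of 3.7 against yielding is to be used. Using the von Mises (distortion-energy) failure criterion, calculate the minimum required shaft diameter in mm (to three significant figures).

d = 109 mm

σ_allow = σ_y/n = 252/3.7 = 68.11 MPa.
For a solid shaft σ_b = 32M/(πd³) and τ = 16T/(πd³), so the von Mises stress is σ' = (16/πd³)·√(4M²+3T²).
√(4M²+3T²) = √(4×(6.680×10^6)² + 3×(6.430×10^6)²) = 1.739×10^7 N·mm.
d³ = 16×1.739×10^7/(π×68.11) = 1.301×10^6 mm³.
d = 109.2 mm.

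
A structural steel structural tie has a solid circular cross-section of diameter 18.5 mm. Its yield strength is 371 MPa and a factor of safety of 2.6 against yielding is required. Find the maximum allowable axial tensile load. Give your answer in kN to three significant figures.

σ_allow = 371/2.6 = 142.7 MPa.
A = πd²/4 = π×18.5²/4 = 268.8 mm².
F_allow = σ_allow × A = 142.7×268.8 = 38360 N.

F_allow = 38.4 kN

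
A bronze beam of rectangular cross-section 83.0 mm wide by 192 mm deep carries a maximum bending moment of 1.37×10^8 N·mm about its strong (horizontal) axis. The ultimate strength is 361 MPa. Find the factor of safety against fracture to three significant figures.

Section modulus S = bh²/6 = 83.0×192²/6 = 510000 mm³.
σ = M/S = 1.3700×10^8/510000 = 268.7 MPa.
n = 361/268.7 = 1.344.

n = 1.34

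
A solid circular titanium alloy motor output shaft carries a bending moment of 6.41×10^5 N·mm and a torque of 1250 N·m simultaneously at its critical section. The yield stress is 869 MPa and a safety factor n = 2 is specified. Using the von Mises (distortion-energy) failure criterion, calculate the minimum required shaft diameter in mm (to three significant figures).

d = 30.9 mm

σ_allow = σ_y/n = 869/2 = 434.5 MPa.
For a solid shaft σ_b = 32M/(πd³) and τ = 16T/(πd³), so the von Mises stress is σ' = (16/πd³)·√(4M²+3T²).
√(4M²+3T²) = √(4×(641000)² + 3×(1.250×10^6)²) = 2.516×10^6 N·mm.
d³ = 16×2.516×10^6/(π×434.5) = 29490 mm³.
d = 30.90 mm.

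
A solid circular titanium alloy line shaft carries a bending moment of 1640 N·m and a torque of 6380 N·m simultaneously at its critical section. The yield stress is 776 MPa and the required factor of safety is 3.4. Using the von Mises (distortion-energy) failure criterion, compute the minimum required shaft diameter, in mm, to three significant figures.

d = 63.6 mm

σ_allow = σ_y/n = 776/3.4 = 228.2 MPa.
For a solid shaft σ_b = 32M/(πd³) and τ = 16T/(πd³), so the von Mises stress is σ' = (16/πd³)·√(4M²+3T²).
√(4M²+3T²) = √(4×(1.640×10^6)² + 3×(6.380×10^6)²) = 1.153×10^7 N·mm.
d³ = 16×1.153×10^7/(π×228.2) = 257200 mm³.
d = 63.60 mm.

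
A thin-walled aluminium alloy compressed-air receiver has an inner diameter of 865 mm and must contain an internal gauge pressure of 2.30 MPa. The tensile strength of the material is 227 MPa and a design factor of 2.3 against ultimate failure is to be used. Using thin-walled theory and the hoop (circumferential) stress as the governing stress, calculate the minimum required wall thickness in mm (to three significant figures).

σ_allow = 227/2.3 = 98.70 MPa.
Hoop stress σ_h = pD/(2t), so t = pD/(2σ_allow) = 2.30×865/(2×98.70) = 10.08 mm.

t = 10.1 mm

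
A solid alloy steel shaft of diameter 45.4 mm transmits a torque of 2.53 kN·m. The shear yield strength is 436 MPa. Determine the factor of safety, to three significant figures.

n = 3.17

τ = 16T/(πd³) = 16×2530000/(π×45.4³) = 137.7 MPa.
n = τ_limit/τ = 436/137.7 = 3.166.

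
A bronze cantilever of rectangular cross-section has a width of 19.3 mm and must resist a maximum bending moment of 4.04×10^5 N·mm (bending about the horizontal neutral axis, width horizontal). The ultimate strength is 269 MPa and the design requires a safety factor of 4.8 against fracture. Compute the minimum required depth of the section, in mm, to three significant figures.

h = 47.3 mm

σ_allow = 269/4.8 = 56.04 MPa.
For a rectangular section σ = 6M/(bh²), so h² = 6M/(b σ_allow) = 6×404000/(19.3×56.04) = 2241 mm².
h = 47.34 mm.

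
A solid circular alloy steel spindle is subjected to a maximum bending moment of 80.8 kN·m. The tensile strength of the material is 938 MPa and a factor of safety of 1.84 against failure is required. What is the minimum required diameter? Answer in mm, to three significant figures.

σ_allow = 938/1.84 = 509.8 MPa.
For a solid circular section σ = 32M/(πd³), so d³ = 32M/(π σ_allow) = 32×8.0800×10^7/(π×509.8) = 1.614×10^6 mm³.
d = 117.3 mm.

d = 117 mm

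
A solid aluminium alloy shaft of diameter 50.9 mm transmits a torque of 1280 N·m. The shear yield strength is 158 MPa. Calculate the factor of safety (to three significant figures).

τ = 16T/(πd³) = 16×1280000/(π×50.9³) = 49.43 MPa.
n = τ_limit/τ = 158/49.43 = 3.196.

n = 3.20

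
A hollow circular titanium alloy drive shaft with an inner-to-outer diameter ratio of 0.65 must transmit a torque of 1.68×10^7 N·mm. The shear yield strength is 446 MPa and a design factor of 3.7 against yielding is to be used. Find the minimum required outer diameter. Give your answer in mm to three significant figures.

τ_allow = 446/3.7 = 120.5 MPa.
For a hollow shaft τ = 16T/[πd_o³(1−k⁴)] with k = 0.65, so 1−k⁴ = 0.8215.
d_o³ = 16T/[π τ_allow (1−k⁴)] = 16×1.6800×10^7/(π×120.5×0.8215) = 864100 mm³.
d_o = 95.25 mm.

d_o = 95.2 mm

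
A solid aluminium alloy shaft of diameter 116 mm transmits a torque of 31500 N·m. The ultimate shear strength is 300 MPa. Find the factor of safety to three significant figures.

n = 2.92

τ = 16T/(πd³) = 16×3.1500×10^7/(π×116³) = 102.8 MPa.
n = τ_limit/τ = 300/102.8 = 2.919.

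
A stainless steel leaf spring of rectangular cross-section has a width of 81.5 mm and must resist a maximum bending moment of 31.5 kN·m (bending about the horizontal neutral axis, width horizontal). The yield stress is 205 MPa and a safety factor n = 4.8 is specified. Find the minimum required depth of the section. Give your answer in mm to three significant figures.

σ_allow = 205/4.8 = 42.71 MPa.
For a rectangular section σ = 6M/(bh²), so h² = 6M/(b σ_allow) = 6×3.1500×10^7/(81.5×42.71) = 54300 mm².
h = 233.0 mm.

h = 233 mm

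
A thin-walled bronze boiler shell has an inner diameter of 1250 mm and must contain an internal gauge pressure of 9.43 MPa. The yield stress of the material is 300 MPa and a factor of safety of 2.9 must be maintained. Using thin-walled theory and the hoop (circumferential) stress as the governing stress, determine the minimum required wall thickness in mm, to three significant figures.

t = 57.0 mm

σ_allow = 300/2.9 = 103.4 MPa.
Hoop stress σ_h = pD/(2t), so t = pD/(2σ_allow) = 9.43×1250/(2×103.4) = 56.97 mm.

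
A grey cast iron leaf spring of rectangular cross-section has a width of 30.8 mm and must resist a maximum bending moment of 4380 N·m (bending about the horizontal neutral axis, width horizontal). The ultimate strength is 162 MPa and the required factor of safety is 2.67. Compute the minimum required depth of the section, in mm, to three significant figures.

h = 119 mm

σ_allow = 162/2.67 = 60.67 MPa.
For a rectangular section σ = 6M/(bh²), so h² = 6M/(b σ_allow) = 6×4380000/(30.8×60.67) = 14060 mm².
h = 118.6 mm.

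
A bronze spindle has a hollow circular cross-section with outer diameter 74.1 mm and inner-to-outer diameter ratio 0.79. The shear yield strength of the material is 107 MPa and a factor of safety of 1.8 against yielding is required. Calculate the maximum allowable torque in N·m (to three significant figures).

T_allow = 2900 N·m

τ_allow = 107/1.8 = 59.44 MPa.
For a hollow shaft T_allow = τ_allow·πd_o³(1−k⁴)/16 with 1−k⁴ = 0.6105, so πd_o³(1−k⁴)/16 = 48770 mm³.
T_allow = 59.44×48770 = 2.899×10^6 N·mm = 2899 N·m.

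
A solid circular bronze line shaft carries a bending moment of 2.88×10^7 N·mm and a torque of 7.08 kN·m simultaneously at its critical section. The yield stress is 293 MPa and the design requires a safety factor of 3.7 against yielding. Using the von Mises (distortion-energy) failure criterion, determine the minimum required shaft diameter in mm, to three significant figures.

σ_allow = σ_y/n = 293/3.7 = 79.19 MPa.
For a solid shaft σ_b = 32M/(πd³) and τ = 16T/(πd³), so the von Mises stress is σ' = (16/πd³)·√(4M²+3T²).
√(4M²+3T²) = √(4×(2.880×10^7)² + 3×(7.080×10^6)²) = 5.889×10^7 N·mm.
d³ = 16×5.889×10^7/(π×79.19) = 3.787×10^6 mm³.
d = 155.9 mm.

d = 156 mm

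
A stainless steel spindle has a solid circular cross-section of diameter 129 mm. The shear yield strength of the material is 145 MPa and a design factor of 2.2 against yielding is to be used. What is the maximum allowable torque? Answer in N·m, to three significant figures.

τ_allow = 145/2.2 = 65.91 MPa.
For a solid shaft T_allow = τ_allow·πd³/16; πd³/16 = π×129³/16 = 421500 mm³.
T_allow = 65.91×421500 = 2.778×10^7 N·mm = 27780 N·m.

T_allow = 27800 N·m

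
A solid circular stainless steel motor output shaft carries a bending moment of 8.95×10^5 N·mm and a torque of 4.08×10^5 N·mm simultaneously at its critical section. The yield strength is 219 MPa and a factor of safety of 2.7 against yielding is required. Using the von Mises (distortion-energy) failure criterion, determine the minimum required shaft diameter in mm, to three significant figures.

σ_allow = σ_y/n = 219/2.7 = 81.11 MPa.
For a solid shaft σ_b = 32M/(πd³) and τ = 16T/(πd³), so the von Mises stress is σ' = (16/πd³)·√(4M²+3T²).
√(4M²+3T²) = √(4×(895000)² + 3×(408000)²) = 1.924×10^6 N·mm.
d³ = 16×1.924×10^6/(π×81.11) = 120800 mm³.
d = 49.44 mm.

d = 49.4 mm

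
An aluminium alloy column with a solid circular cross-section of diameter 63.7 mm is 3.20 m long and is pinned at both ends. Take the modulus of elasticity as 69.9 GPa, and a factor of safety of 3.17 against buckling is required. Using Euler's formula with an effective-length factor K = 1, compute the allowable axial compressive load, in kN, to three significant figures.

P_allow = 17.2 kN

I = πd⁴/64 = π×63.7⁴/64 = 808200 mm⁴.
Effective length L_e = KL = 1×3.20 m = 3200 mm.
Euler critical load P_cr = π²EI/L_e² = π²×69900×808200/3200² = 54450 N.
P_allow = P_cr/n = 54450/3.17 = 17180 N.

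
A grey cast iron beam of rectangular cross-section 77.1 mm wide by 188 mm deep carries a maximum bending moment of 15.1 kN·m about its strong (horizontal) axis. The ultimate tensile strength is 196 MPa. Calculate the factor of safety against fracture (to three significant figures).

Section modulus S = bh²/6 = 77.1×188²/6 = 454200 mm³.
σ = M/S = 1.5100×10^7/454200 = 33.25 MPa.
n = 196/33.25 = 5.895.

n = 5.90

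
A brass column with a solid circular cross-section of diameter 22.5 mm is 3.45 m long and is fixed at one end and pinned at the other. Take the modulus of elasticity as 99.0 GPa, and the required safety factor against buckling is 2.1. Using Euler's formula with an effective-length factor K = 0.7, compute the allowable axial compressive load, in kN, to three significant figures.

P_allow = 1.00 kN

I = πd⁴/64 = π×22.5⁴/64 = 12580 mm⁴.
Effective length L_e = KL = 0.7×3.45 m = 2415 mm.
Euler critical load P_cr = π²EI/L_e² = π²×99000×12580/2415² = 2108 N.
P_allow = P_cr/n = 2108/2.1 = 1004 N.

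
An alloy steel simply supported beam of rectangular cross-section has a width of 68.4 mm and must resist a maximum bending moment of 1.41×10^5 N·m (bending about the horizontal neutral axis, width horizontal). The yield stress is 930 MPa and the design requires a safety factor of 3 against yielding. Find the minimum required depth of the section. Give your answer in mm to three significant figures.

h = 200 mm

σ_allow = 930/3 = 310.0 MPa.
For a rectangular section σ = 6M/(bh²), so h² = 6M/(b σ_allow) = 6×1.4100×10^8/(68.4×310.0) = 39900 mm².
h = 199.7 mm.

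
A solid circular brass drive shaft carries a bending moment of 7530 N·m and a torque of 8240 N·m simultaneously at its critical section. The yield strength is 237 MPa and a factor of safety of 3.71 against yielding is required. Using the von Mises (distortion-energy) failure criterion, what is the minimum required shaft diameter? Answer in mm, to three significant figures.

σ_allow = σ_y/n = 237/3.71 = 63.88 MPa.
For a solid shaft σ_b = 32M/(πd³) and τ = 16T/(πd³), so the von Mises stress is σ' = (16/πd³)·√(4M²+3T²).
√(4M²+3T²) = √(4×(7.530×10^6)² + 3×(8.240×10^6)²) = 2.075×10^7 N·mm.
d³ = 16×2.075×10^7/(π×63.88) = 1.654×10^6 mm³.
d = 118.3 mm.

d = 118 mm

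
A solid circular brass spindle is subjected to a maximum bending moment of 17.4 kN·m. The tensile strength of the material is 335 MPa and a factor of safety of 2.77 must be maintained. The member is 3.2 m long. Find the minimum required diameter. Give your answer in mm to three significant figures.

σ_allow = 335/2.77 = 120.9 MPa.
For a solid circular section σ = 32M/(πd³), so d³ = 32M/(π σ_allow) = 32×1.7400×10^7/(π×120.9) = 1.465×10^6 mm³.
d = 113.6 mm.

d = 114 mm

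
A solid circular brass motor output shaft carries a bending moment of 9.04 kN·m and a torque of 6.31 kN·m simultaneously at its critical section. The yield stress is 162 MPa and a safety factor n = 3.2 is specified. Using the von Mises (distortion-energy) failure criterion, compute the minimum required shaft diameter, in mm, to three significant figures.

d = 129 mm

σ_allow = σ_y/n = 162/3.2 = 50.62 MPa.
For a solid shaft σ_b = 32M/(πd³) and τ = 16T/(πd³), so the von Mises stress is σ' = (16/πd³)·√(4M²+3T²).
√(4M²+3T²) = √(4×(9.040×10^6)² + 3×(6.310×10^6)²) = 2.113×10^7 N·mm.
d³ = 16×2.113×10^7/(π×50.62) = 2.125×10^6 mm³.
d = 128.6 mm.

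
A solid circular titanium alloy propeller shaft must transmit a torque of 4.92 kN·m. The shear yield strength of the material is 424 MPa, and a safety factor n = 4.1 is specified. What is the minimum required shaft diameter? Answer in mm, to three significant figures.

d = 62.3 mm

Allowable shear stress τ_allow = 424/4.1 = 103.4 MPa.
For a solid shaft τ = 16T/(πd³), so d³ = 16T/(π τ_allow) = 16×4920000/(π×103.4) = 242300 mm³.
d = (242300)^(1/3) = 62.34 mm.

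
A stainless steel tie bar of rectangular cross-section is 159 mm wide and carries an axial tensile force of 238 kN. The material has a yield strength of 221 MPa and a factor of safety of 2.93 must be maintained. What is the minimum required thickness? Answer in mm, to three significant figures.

t = 19.8 mm

σ_allow = 221/2.93 = 75.43 MPa.
Required area A = F/σ_allow = 238000/75.43 = 3155 mm².
t = A/w = 3155/159 = 19.85 mm.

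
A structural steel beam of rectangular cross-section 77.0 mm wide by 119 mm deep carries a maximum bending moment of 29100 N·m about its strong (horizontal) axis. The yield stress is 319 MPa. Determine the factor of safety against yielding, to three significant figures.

n = 1.99

Section modulus S = bh²/6 = 77.0×119²/6 = 181700 mm³.
σ = M/S = 2.9100×10^7/181700 = 160.1 MPa.
n = 319/160.1 = 1.992.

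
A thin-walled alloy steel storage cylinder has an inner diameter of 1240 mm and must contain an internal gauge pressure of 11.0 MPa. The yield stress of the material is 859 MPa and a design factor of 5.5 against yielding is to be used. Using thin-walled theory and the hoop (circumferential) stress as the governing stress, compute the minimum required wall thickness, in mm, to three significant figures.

σ_allow = 859/5.5 = 156.2 MPa.
Hoop stress σ_h = pD/(2t), so t = pD/(2σ_allow) = 11.0×1240/(2×156.2) = 43.67 mm.

t = 43.7 mm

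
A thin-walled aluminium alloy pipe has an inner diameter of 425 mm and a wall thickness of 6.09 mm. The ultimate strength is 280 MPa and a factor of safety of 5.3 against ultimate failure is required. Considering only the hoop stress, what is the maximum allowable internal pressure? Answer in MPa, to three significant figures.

σ_allow = 280/5.3 = 52.83 MPa.
σ_h = pD/(2t) → p_allow = 2σ_allow t/D = 2×52.83×6.09/425 = 1.514 MPa.

p_allow = 1.51 MPa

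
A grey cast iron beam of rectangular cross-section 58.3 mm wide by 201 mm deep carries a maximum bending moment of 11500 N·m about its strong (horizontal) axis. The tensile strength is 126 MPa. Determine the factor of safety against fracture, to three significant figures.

Section modulus S = bh²/6 = 58.3×201²/6 = 392600 mm³.
σ = M/S = 1.1500×10^7/392600 = 29.29 MPa.
n = 126/29.29 = 4.301.

n = 4.30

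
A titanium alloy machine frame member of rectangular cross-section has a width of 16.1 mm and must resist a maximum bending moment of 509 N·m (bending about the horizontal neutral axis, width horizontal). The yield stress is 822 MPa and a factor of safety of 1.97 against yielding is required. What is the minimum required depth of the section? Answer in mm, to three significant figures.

h = 21.3 mm

σ_allow = 822/1.97 = 417.3 MPa.
For a rectangular section σ = 6M/(bh²), so h² = 6M/(b σ_allow) = 6×509000/(16.1×417.3) = 454.6 mm².
h = 21.32 mm.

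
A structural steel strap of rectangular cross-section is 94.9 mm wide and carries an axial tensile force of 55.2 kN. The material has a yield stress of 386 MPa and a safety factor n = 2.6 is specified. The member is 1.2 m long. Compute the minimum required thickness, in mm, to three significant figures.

σ_allow = 386/2.6 = 148.5 MPa.
Required area A = F/σ_allow = 55200/148.5 = 371.8 mm².
t = A/w = 371.8/94.9 = 3.918 mm.

t = 3.92 mm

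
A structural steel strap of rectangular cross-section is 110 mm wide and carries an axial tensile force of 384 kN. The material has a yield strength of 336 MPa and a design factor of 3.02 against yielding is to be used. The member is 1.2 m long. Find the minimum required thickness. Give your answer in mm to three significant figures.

t = 31.4 mm

σ_allow = 336/3.02 = 111.3 MPa.
Required area A = F/σ_allow = 384000/111.3 = 3451 mm².
t = A/w = 3451/110 = 31.38 mm.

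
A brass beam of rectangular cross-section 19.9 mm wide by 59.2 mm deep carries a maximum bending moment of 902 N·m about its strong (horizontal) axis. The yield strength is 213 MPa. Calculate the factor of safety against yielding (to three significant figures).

Section modulus S = bh²/6 = 19.9×59.2²/6 = 11620 mm³.
σ = M/S = 902000/11620 = 77.60 MPa.
n = 213/77.60 = 2.745.

n = 2.74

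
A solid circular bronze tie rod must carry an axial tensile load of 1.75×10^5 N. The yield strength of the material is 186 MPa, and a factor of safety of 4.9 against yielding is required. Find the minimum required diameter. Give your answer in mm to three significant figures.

Allowable stress σ_allow = 186/4.9 = 37.96 MPa.
Required area A = F/σ_allow = 175000/37.96 = 4610 mm².
A = πd²/4 → d = √(4A/π) = 76.62 mm.

d = 76.6 mm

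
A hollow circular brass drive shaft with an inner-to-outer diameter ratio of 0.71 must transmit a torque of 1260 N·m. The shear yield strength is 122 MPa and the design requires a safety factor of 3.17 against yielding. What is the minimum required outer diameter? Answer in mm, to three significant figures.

τ_allow = 122/3.17 = 38.49 MPa.
For a hollow shaft τ = 16T/[πd_o³(1−k⁴)] with k = 0.71, so 1−k⁴ = 0.7459.
d_o³ = 16T/[π τ_allow (1−k⁴)] = 16×1260000/(π×38.49×0.7459) = 223500 mm³.
d_o = 60.69 mm.

d_o = 60.7 mm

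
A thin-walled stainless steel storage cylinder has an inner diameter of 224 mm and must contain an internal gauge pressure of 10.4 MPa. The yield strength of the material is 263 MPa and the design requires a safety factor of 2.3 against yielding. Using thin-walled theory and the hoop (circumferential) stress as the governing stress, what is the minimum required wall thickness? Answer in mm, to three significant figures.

σ_allow = 263/2.3 = 114.3 MPa.
Hoop stress σ_h = pD/(2t), so t = pD/(2σ_allow) = 10.4×224/(2×114.3) = 10.19 mm.

t = 10.2 mm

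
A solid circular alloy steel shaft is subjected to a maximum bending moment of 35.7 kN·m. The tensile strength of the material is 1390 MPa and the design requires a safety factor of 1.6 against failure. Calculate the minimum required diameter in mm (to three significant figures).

σ_allow = 1390/1.6 = 868.8 MPa.
For a solid circular section σ = 32M/(πd³), so d³ = 32M/(π σ_allow) = 32×3.5700×10^7/(π×868.8) = 418600 mm³.
d = 74.80 mm.

d = 74.8 mm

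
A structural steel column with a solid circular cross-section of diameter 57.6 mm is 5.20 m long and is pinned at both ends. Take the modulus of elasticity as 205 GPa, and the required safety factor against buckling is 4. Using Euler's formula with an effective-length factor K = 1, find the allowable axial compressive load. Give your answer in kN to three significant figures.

I = πd⁴/64 = π×57.6⁴/64 = 540300 mm⁴.
Effective length L_e = KL = 1×5.20 m = 5200 mm.
Euler critical load P_cr = π²EI/L_e² = π²×205000×540300/5200² = 40430 N.
P_allow = P_cr/n = 40430/4 = 10110 N.

P_allow = 10.1 kN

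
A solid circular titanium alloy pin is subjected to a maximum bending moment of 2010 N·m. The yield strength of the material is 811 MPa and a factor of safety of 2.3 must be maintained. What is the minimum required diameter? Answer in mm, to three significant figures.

σ_allow = 811/2.3 = 352.6 MPa.
For a solid circular section σ = 32M/(πd³), so d³ = 32M/(π σ_allow) = 32×2010000/(π×352.6) = 58060 mm³.
d = 38.72 mm.

d = 38.7 mm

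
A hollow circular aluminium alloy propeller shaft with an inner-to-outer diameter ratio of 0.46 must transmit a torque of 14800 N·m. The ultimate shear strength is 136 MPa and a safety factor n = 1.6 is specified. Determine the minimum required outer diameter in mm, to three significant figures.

τ_allow = 136/1.6 = 85.00 MPa.
For a hollow shaft τ = 16T/[πd_o³(1−k⁴)] with k = 0.46, so 1−k⁴ = 0.9552.
d_o³ = 16T/[π τ_allow (1−k⁴)] = 16×1.4800×10^7/(π×85.00×0.9552) = 928300 mm³.
d_o = 97.55 mm.

d_o = 97.6 mm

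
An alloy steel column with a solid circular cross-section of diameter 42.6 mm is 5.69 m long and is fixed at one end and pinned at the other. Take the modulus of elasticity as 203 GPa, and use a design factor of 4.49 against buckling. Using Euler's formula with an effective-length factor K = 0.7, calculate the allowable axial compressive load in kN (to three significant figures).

I = πd⁴/64 = π×42.6⁴/64 = 161700 mm⁴.
Effective length L_e = KL = 0.7×5.69 m = 3983 mm.
Euler critical load P_cr = π²EI/L_e² = π²×203000×161700/3983² = 20420 N.
P_allow = P_cr/n = 20420/4.49 = 4547 N.

P_allow = 4.55 kN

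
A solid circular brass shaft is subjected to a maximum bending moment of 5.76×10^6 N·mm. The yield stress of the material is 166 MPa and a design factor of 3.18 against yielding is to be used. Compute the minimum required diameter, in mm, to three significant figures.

d = 104 mm

σ_allow = 166/3.18 = 52.20 MPa.
For a solid circular section σ = 32M/(πd³), so d³ = 32M/(π σ_allow) = 32×5760000/(π×52.20) = 1.124×10^6 mm³.
d = 104.0 mm.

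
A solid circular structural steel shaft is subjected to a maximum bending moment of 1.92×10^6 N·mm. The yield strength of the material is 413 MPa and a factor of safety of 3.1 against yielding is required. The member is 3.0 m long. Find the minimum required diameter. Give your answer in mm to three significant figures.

σ_allow = 413/3.1 = 133.2 MPa.
For a solid circular section σ = 32M/(πd³), so d³ = 32M/(π σ_allow) = 32×1920000/(π×133.2) = 146800 mm³.
d = 52.75 mm.

d = 52.8 mm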